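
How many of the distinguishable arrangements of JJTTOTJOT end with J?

Fix J in the last position and arrange the remaining 8 letters.
Those 8 letters have J appearing twice, O appearing twice, and T appearing 4 times, giving (8)!/(4!·2!·2!) = 420.

420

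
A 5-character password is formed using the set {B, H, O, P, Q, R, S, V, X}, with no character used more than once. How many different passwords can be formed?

With no repetition, fill the 5 characters in order: 9 choices, then 8, down to 5.
9 × 8 × 7 × 6 × 5 = 15120.

15120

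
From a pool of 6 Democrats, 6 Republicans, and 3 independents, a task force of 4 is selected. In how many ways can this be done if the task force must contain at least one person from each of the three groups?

648

With no constraint there are C(15,4) = 1365 possible selections.
Selections missing a whole group: no Democrats → C(9,4) = 126; no Republicans → C(9,4) = 126; no independents → C(12,4) = 495.
Add back selections omitting two groups (i.e. drawn from a single group): C(6,4) + C(6,4) + C(3,4) = 30.
By inclusion–exclusion: 1365 − 747 + 30 = 648.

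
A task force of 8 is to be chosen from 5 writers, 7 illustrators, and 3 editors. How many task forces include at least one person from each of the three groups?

Unrestricted: C(15,8) = 6435 ways to pick any 8 of the 15.
Subtract selections that omit an entire group: no writers → C(10,8) = 45; no illustrators → C(8,8) = 1; no editors → C(12,8) = 495.
Add back selections omitting two groups (i.e. drawn from a single group): C(5,8) + C(7,8) + C(3,8) = 0.
By inclusion–exclusion: 6435 − 541 + 0 = 5894.

5894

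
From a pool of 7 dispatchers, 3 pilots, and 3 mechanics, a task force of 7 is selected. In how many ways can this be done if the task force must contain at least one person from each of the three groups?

Unrestricted: C(13,7) = 1716 ways to pick any 7 of the 13.
Subtract selections that omit an entire group: no dispatchers → C(6,7) = 0; no pilots → C(10,7) = 120; no mechanics → C(10,7) = 120.
Add back selections omitting two groups (i.e. drawn from a single group): C(7,7) + C(3,7) + C(3,7) = 1.
By inclusion–exclusion: 1716 − 240 + 1 = 1477.

1477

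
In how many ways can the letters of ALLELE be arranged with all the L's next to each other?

Treat the 3 copies of L as a single block. The multiset to arrange is then {LLL, A, E, E}, 4 items in all.
That gives (4)!/(2!) = 12 arrangements.

12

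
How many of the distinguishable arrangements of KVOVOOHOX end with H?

840

With the last slot taken by H, it remains to arrange the other 8 letters (KVOVOOOX).
Those 8 letters have O appearing 4 times and V appearing twice, giving (8)!/(4!·2!) = 840.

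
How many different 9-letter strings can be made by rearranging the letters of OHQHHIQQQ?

The 9 letters of OHQHHIQQQ have repeats: H appearing 3 times and Q appearing 4 times.
Dividing 9! = 362880 by 4!·3! = 144 for the repeated letters gives 2520.

2520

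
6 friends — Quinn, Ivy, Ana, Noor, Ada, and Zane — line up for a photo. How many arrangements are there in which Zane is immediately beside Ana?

240

Glue Zane and Ana into one block (2 internal orders), leaving 5 units to arrange in a row.
That gives 2 × 5! = 2 × 120 = 240.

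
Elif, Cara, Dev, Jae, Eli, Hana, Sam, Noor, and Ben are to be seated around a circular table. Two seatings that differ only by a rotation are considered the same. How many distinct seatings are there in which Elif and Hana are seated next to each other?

Glue Elif and Hana into a block (2 internal orders). Seating 8 units around a circle gives (7)! arrangements.
So 2 × (7)! = 2 × 5040 = 10080.

10080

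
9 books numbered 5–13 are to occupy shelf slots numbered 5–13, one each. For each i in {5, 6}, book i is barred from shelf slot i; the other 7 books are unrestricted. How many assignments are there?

Let Aᵢ (for i ∈ {5, 6}) be the placements that put book i in its forbidden shelf slot. Any j of these fix j positions, leaving (9−j)! ways to fill the rest, and there are C(2,j) ways to pick which j.
By inclusion–exclusion, the number of valid placements is Σ_{j=0}^{2} (−1)^j C(2,j)·(9−j)!.
Computing: 362880 − 80640 + 5040 = 287280.

287280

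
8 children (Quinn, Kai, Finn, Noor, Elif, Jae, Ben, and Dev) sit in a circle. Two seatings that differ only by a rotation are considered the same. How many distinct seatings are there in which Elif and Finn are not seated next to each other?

Without the restriction there are (7)! = 5040 seatings.
Seatings with Elif beside Finn: treat them as a block with 2 internal orders, giving 2 × (6)! = 1440.
Subtracting, 5040 − 1440 = 3600.

3600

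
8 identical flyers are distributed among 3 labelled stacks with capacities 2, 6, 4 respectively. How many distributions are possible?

Ignoring the caps, the number of non-negative solutions to x_1+…+x_3 = 8 is C(10,2) = 45.
Subtract solutions that violate a single cap (substitute x_i' = x_i − (cap_i+1)): x_1 ≥ 3 gives C(7,2) = 21; x_2 ≥ 7 gives C(3,2) = 3; x_3 ≥ 5 gives C(5,2) = 10. Together 34.
Add back pairs where two caps are both exceeded: 0 + 1 + 0 = 1.
By inclusion–exclusion the count is 45 − 34 + 1 = 12.

12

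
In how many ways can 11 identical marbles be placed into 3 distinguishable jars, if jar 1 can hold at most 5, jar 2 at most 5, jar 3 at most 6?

21

By stars and bars, unrestricted non-negative solutions to x_1+…+x_3 = 11 number C(11+2,2) = 78.
Subtract solutions that violate a single cap (substitute x_i' = x_i − (cap_i+1)): x_1 ≥ 6 gives C(7,2) = 21; x_2 ≥ 6 gives C(7,2) = 21; x_3 ≥ 7 gives C(6,2) = 15. Together 57.
No two caps can be exceeded simultaneously, so the pair terms are all 0.
By inclusion–exclusion the count is 78 − 57 + 0 = 21.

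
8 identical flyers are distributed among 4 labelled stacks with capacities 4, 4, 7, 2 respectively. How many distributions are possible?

Without the upper bounds there are C(11,3) = 165 ways to split 8 among 4 stacks.
Subtract solutions that violate a single cap (substitute x_i' = x_i − (cap_i+1)): x_1 ≥ 5 gives C(6,3) = 20; x_2 ≥ 5 gives C(6,3) = 20; x_3 ≥ 8 gives C(3,3) = 1; x_4 ≥ 3 gives C(8,3) = 56. Together 97.
Add back pairs where two caps are both exceeded: 0 + 0 + 1 + 0 + 1 + 0 = 2.
By inclusion–exclusion the count is 165 − 97 + 2 = 70.

70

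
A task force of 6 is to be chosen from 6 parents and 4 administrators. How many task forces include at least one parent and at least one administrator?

209

With no constraint there are C(10,6) = 210 possible selections.
Subtract selections that omit an entire group: no parents → C(4,6) = 0; no administrators → C(6,6) = 1.
Both groups omitted at once is impossible, so 210 − 1 = 209.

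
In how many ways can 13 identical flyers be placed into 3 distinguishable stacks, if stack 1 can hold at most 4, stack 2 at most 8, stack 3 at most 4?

10

By stars and bars, unrestricted non-negative solutions to x_1+…+x_3 = 13 number C(13+2,2) = 105.
Subtract solutions that violate a single cap (substitute x_i' = x_i − (cap_i+1)): x_1 ≥ 5 gives C(10,2) = 45; x_2 ≥ 9 gives C(6,2) = 15; x_3 ≥ 5 gives C(10,2) = 45. Together 105.
Add back pairs where two caps are both exceeded: 0 + 10 + 0 = 10.
By inclusion–exclusion the count is 105 − 105 + 10 = 10.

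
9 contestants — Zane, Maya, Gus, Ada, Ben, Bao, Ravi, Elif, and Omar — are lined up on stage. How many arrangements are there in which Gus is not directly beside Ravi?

There are 9! = 362880 arrangements in all. If Gus and Ravi are adjacent, merging them into one block gives 2·(8)! = 80640 arrangements.
So 362880 − 80640 = 282240 arrangements keep them apart.

282240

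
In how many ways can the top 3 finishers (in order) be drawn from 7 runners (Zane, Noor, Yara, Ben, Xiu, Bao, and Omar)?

This is an ordered selection of 3 from 7: P(7,3).
That gives 7 × 6 × 5 = 210.

210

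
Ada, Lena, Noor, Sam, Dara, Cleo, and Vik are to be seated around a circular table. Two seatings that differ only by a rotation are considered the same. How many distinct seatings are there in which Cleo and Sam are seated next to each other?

240

Glue Cleo and Sam into a block (2 internal orders). Seating 6 units around a circle gives (5)! arrangements.
So 2 × (5)! = 2 × 120 = 240.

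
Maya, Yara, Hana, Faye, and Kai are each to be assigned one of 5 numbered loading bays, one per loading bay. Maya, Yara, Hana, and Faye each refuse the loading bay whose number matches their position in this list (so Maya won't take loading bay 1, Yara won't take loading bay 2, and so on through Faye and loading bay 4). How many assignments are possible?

53

Let Aᵢ (for 1 ≤ i ≤ 4) be the placements that put person i in their forbidden loading bay. Any j of these fix j positions, leaving (5−j)! ways to fill the rest, and there are C(4,j) ways to pick which j.
By inclusion–exclusion, the number of valid placements is Σ_{j=0}^{4} (−1)^j C(4,j)·(5−j)!.
Computing: 120 − 96 + 36 − 8 + 1 = 53.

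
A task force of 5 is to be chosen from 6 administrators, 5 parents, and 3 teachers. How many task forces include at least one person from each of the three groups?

Unrestricted: C(14,5) = 2002 ways to pick any 5 of the 14.
Subtract selections that omit an entire group: no administrators → C(8,5) = 56; no parents → C(9,5) = 126; no teachers → C(11,5) = 462.
Add back selections omitting two groups (i.e. drawn from a single group): C(6,5) + C(5,5) + C(3,5) = 7.
By inclusion–exclusion: 2002 − 644 + 7 = 1365.

1365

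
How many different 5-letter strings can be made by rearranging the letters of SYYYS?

10

The 5 letters of SYYYS have repeats: S appearing twice and Y appearing 3 times.
So there are 5! / (3!·2!) = 10 distinguishable arrangements.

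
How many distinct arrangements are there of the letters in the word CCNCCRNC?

Letter multiplicities in CCNCCRNC: C×5, N×2, R×1.
Dividing 8! = 40320 by 5!·2! = 240 for the repeated letters gives 168.

168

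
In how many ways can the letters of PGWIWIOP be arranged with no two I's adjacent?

There are 8!/(2!·2!·2!) = 5040 arrangements of PGWIWIOP in total.
If the two I's are adjacent, glue them into one block, leaving 7 items to arrange: (7)!/(2!·2!) = 1260 ways.
Subtracting, 5040 − 1260 = 3780 arrangements keep the I's apart.

3780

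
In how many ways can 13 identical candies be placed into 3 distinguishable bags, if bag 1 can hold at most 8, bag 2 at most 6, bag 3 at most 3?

14

By stars and bars, unrestricted non-negative solutions to x_1+…+x_3 = 13 number C(13+2,2) = 105.
Subtract solutions that violate a single cap (substitute x_i' = x_i − (cap_i+1)): x_1 ≥ 9 gives C(6,2) = 15; x_2 ≥ 7 gives C(8,2) = 28; x_3 ≥ 4 gives C(11,2) = 55. Together 98.
Add back pairs where two caps are both exceeded: 0 + 1 + 6 = 7.
By inclusion–exclusion the count is 105 − 98 + 7 = 14.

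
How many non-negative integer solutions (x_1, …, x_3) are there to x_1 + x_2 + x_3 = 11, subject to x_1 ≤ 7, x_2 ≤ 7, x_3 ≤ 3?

22

Without the upper bounds there are C(13,2) = 78 ways to split 11 among 3 variables.
Subtract solutions that violate a single cap (substitute x_i' = x_i − (cap_i+1)): x_1 ≥ 8 gives C(5,2) = 10; x_2 ≥ 8 gives C(5,2) = 10; x_3 ≥ 4 gives C(9,2) = 36. Together 56.
No two caps can be exceeded simultaneously, so the pair terms are all 0.
By inclusion–exclusion the count is 78 − 56 + 0 = 22.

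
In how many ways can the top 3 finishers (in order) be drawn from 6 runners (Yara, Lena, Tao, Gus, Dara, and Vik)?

120

There are 6 choices for 1st place, 5 for 2nd, and 4 for 3rd.
That gives 6 × 5 × 4 = 120.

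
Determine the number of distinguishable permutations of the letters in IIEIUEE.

140

IIEIUEE has 7 letters with E appearing 3 times and I appearing 3 times.
Dividing 7! = 5040 by 3!·3! = 36 for the repeated letters gives 140.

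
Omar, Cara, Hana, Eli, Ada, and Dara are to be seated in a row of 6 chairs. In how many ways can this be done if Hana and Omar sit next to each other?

240

Glue Hana and Omar into one block (2 internal orders), leaving 5 units to arrange in a row.
So the count is 2·(5)! = 240.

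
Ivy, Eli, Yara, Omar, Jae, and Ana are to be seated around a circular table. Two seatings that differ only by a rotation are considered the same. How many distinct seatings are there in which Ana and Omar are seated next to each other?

48

Treat {Ana, Omar} as one unit (2 internal orders) and seat the resulting 5 units around the table: (4)! circular arrangements.
So 2 × (4)! = 2 × 24 = 48.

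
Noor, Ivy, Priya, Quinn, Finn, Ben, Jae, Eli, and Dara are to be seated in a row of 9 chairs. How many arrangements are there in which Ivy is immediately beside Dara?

Place the 7 others and the Ivy-Dara pair as 8 objects in a line; the pair has 2 internal arrangements.
So the count is 2·(8)! = 80640.

80640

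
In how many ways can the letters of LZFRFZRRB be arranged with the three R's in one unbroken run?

Treat the 3 copies of R as a single block. The multiset to arrange is then {RRR, B, F, F, L, Z, Z}, 7 items in all.
That gives (7)!/(2!·2!) = 1260 arrangements.

1260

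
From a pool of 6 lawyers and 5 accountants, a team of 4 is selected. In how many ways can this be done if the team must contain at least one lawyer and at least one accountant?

310

Total 4-person selections from all 11: C(11,4) = 330.
Selections missing a whole group: no lawyers → C(5,4) = 5; no accountants → C(6,4) = 15.
Both groups omitted at once is impossible, so 330 − 20 = 310.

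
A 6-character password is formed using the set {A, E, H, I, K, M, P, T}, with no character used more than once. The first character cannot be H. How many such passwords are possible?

17640

The first character has 8−1 = 7 choices (anything except H).
The remaining 5 characters are filled from the other 7 symbols without repetition: 7 × 6 × 5 × 4 × 3 = 2520.
Total: 7 × 2520 = 17640.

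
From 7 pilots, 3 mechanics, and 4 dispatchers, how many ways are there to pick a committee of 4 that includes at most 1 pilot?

Split by how many pilots are chosen (0 through 1).
Sum: C(7,0)·C(7,4) + C(7,1)·C(7,3) = 35 + 245 = 280.

280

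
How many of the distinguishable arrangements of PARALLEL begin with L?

With the first slot taken by L, it remains to arrange the other 7 letters (PARALEL).
Those 7 letters have A appearing twice and L appearing twice, giving (7)!/(2!·2!) = 1260.

1260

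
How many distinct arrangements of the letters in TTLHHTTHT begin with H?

With the first slot taken by H, it remains to arrange the other 8 letters (TTLHTTHT).
Those 8 letters have H appearing twice and T appearing 5 times, giving (8)!/(5!·2!) = 168.

168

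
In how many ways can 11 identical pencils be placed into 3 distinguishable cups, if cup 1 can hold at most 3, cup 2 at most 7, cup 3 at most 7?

22

Ignoring the caps, the number of non-negative solutions to x_1+…+x_3 = 11 is C(13,2) = 78.
Subtract solutions that violate a single cap (substitute x_i' = x_i − (cap_i+1)): x_1 ≥ 4 gives C(9,2) = 36; x_2 ≥ 8 gives C(5,2) = 10; x_3 ≥ 8 gives C(5,2) = 10. Together 56.
No two caps can be exceeded simultaneously, so the pair terms are all 0.
By inclusion–exclusion the count is 78 − 56 + 0 = 22.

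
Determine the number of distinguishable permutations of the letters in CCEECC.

The 6 letters of CCEECC have repeats: C appearing 4 times and E appearing twice.
The number of distinct arrangements is 6!/(4!·2!) = 720/48 = 15.

15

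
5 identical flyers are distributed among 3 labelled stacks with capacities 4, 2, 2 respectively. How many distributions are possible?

Ignoring the caps, the number of non-negative solutions to x_1+…+x_3 = 5 is C(7,2) = 21.
Subtract solutions that violate a single cap (substitute x_i' = x_i − (cap_i+1)): x_1 ≥ 5 gives C(2,2) = 1; x_2 ≥ 3 gives C(4,2) = 6; x_3 ≥ 3 gives C(4,2) = 6. Together 13.
No two caps can be exceeded simultaneously, so the pair terms are all 0.
By inclusion–exclusion the count is 21 − 13 + 0 = 8.

8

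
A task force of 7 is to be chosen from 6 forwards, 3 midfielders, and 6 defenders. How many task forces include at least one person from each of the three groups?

With no constraint there are C(15,7) = 6435 possible selections.
Subtract selections that omit an entire group: no forwards → C(9,7) = 36; no midfielders → C(12,7) = 792; no defenders → C(9,7) = 36.
Add back selections omitting two groups (i.e. drawn from a single group): C(6,7) + C(3,7) + C(6,7) = 0.
By inclusion–exclusion: 6435 − 864 + 0 = 5571.

5571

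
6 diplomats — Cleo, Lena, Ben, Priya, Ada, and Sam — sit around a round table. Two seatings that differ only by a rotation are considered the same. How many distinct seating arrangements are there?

Around a circle, 6 distinct people have 6!/6 = (5)! = 120 rotationally distinct seatings.

120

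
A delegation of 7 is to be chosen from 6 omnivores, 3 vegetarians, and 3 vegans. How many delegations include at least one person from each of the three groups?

Total 7-person selections from all 12: C(12,7) = 792.
Selections missing a whole group: no omnivores → C(6,7) = 0; no vegetarians → C(9,7) = 36; no vegans → C(9,7) = 36.
Add back selections omitting two groups (i.e. drawn from a single group): C(6,7) + C(3,7) + C(3,7) = 0.
By inclusion–exclusion: 792 − 72 + 0 = 720.

720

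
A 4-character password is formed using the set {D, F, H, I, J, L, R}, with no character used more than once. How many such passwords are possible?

This is a permutation of 4 out of 7: P(7,4) = 7!/3!.
That product is 7 × 6 × 5 × 4 = 840.

840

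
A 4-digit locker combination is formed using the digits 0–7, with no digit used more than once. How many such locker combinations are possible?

With no repetition, fill the 4 digits in order: 8 choices, then 7, down to 5.
8 × 7 × 6 × 5 = 1680.

1680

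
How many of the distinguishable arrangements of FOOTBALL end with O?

2520

With the last slot taken by O, it remains to arrange the other 7 letters (FOTBALL).
Those 7 letters have L appearing twice, giving (7)!/(2!) = 2520.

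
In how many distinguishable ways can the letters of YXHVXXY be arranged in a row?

420

The 7 letters of YXHVXXY have repeats: X appearing 3 times and Y appearing twice.
Dividing 7! = 5040 by 3!·2! = 12 for the repeated letters gives 420.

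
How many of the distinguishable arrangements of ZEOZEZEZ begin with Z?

Fix Z in the first position and arrange the remaining 7 letters.
Those 7 letters have E appearing 3 times and Z appearing 3 times, giving (7)!/(3!·3!) = 140.

140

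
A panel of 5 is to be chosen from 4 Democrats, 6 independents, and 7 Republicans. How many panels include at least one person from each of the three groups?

With no constraint there are C(17,5) = 6188 possible selections.
Subtract selections that omit an entire group: no Democrats → C(13,5) = 1287; no independents → C(11,5) = 462; no Republicans → C(10,5) = 252.
Add back selections omitting two groups (i.e. drawn from a single group): C(4,5) + C(6,5) + C(7,5) = 27.
By inclusion–exclusion: 6188 − 2001 + 27 = 4214.

4214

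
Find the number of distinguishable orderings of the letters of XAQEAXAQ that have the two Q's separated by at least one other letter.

There are 8!/(3!·2!·2!) = 1680 arrangements of XAQEAXAQ in total.
If the two Q's are adjacent, glue them into one block, leaving 7 items to arrange: (7)!/(3!·2!) = 420 ways.
Hence 1680 − 420 = 1260.

1260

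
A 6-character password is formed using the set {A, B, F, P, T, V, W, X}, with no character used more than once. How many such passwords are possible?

With no repetition, fill the 6 characters in order: 8 choices, then 7, down to 3.
8 × 7 × 6 × 5 × 4 × 3 = 20160.

20160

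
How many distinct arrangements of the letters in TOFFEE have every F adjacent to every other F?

60

Treat the 2 copies of F as a single block. The multiset to arrange is then {FF, E, E, O, T}, 5 items in all.
That gives (5)!/(2!) = 60 arrangements.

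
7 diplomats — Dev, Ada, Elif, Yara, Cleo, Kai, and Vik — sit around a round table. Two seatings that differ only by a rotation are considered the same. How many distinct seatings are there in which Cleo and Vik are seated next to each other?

Treat {Cleo, Vik} as one unit (2 internal orders) and seat the resulting 6 units around the table: (5)! circular arrangements.
So 2 × (5)! = 2 × 120 = 240.

240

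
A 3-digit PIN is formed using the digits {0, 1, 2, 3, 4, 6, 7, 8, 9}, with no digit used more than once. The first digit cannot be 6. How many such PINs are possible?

The first digit has 9−1 = 8 choices (anything except 6).
The remaining 2 digits are filled from the other 8 symbols without repetition: 8 × 7 = 56.
Total: 8 × 56 = 448.

448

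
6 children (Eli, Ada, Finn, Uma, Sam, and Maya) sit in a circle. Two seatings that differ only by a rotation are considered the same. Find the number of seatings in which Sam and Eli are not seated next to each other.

All circular seatings of 6 people number (5)! = 120.
Seatings with Sam beside Eli: treat them as a block with 2 internal orders, giving 2 × (4)! = 48.
Subtracting, 120 − 48 = 72.

72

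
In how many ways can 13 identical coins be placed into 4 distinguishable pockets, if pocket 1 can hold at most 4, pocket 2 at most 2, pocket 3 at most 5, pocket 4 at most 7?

Without the upper bounds there are C(16,3) = 560 ways to split 13 among 4 pockets.
Subtract solutions that violate a single cap (substitute x_i' = x_i − (cap_i+1)): x_1 ≥ 5 gives C(11,3) = 165; x_2 ≥ 3 gives C(13,3) = 286; x_3 ≥ 6 gives C(10,3) = 120; x_4 ≥ 8 gives C(8,3) = 56. Together 627.
Add back pairs where two caps are both exceeded: 56 + 10 + 1 + 35 + 10 + 0 = 112.
By inclusion–exclusion the count is 560 − 627 + 112 = 45.

45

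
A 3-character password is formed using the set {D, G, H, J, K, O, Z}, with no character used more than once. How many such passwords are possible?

210

With no repetition, fill the 3 characters in order: 7 choices, then 6, down to 5.
7 × 6 × 5 = 210.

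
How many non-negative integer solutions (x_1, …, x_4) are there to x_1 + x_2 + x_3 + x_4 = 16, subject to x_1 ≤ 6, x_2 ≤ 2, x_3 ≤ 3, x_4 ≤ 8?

19

Without the upper bounds there are C(19,3) = 969 ways to split 16 among 4 variables.
Subtract solutions that violate a single cap (substitute x_i' = x_i − (cap_i+1)): x_1 ≥ 7 gives C(12,3) = 220; x_2 ≥ 3 gives C(16,3) = 560; x_3 ≥ 4 gives C(15,3) = 455; x_4 ≥ 9 gives C(10,3) = 120. Together 1355.
Add back pairs where two caps are both exceeded: 84 + 56 + 1 + 220 + 35 + 20 = 416.
Subtract triples: 10 + 0 + 0 + 1 = 11.
By inclusion–exclusion the count is 969 − 1355 + 416 − 11 = 19.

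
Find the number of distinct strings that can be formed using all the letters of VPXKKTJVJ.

45360

VPXKKTJVJ has 9 letters with J appearing twice, K appearing twice, and V appearing twice.
The number of distinct arrangements is 9!/(2!·2!·2!) = 362880/8 = 45360.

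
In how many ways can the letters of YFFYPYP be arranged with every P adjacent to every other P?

60

Treat the 2 copies of P as a single block. The multiset to arrange is then {PP, F, F, Y, Y, Y}, 6 items in all.
That gives (6)!/(3!·2!) = 60 arrangements.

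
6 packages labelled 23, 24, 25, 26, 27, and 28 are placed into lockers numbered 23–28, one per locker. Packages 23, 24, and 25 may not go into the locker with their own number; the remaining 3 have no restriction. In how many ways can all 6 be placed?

Let Aᵢ (for i ∈ {23, 24, 25}) be the placements that put package i in its forbidden locker. Any j of these fix j positions, leaving (6−j)! ways to fill the rest, and there are C(3,j) ways to pick which j.
By inclusion–exclusion, the number of valid placements is Σ_{j=0}^{3} (−1)^j C(3,j)·(6−j)!.
Computing: 720 − 360 + 72 − 6 = 426.

426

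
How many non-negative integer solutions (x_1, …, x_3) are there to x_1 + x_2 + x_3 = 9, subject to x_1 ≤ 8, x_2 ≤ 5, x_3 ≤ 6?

38

Ignoring the caps, the number of non-negative solutions to x_1+…+x_3 = 9 is C(11,2) = 55.
Subtract solutions that violate a single cap (substitute x_i' = x_i − (cap_i+1)): x_1 ≥ 9 gives C(2,2) = 1; x_2 ≥ 6 gives C(5,2) = 10; x_3 ≥ 7 gives C(4,2) = 6. Together 17.
No two caps can be exceeded simultaneously, so the pair terms are all 0.
By inclusion–exclusion the count is 55 − 17 + 0 = 38.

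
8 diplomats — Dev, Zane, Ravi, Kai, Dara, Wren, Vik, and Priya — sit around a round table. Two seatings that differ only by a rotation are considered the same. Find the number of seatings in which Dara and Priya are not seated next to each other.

All circular seatings of 8 people number (7)! = 5040.
Those with Dara next to Priya: fuse the pair into one unit and seat 7 units around a circle — 2·(6)! = 1440.
Subtracting, 5040 − 1440 = 3600.

3600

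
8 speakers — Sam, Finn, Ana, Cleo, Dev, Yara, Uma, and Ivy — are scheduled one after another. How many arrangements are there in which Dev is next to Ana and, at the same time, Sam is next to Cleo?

Treat {Dev,Ana} as one block (2 orders) and {Sam,Cleo} as another (2 orders).
That leaves 6 units to arrange: 2 × 2 × 6! = 4 × 720 = 2880.

2880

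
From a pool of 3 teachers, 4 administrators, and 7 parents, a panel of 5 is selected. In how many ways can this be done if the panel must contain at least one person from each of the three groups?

1288

With no constraint there are C(14,5) = 2002 possible selections.
Selections missing a whole group: no teachers → C(11,5) = 462; no administrators → C(10,5) = 252; no parents → C(7,5) = 21.
Add back selections omitting two groups (i.e. drawn from a single group): C(3,5) + C(4,5) + C(7,5) = 21.
By inclusion–exclusion: 2002 − 735 + 21 = 1288.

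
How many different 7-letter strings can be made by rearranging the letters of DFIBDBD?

420

The 7 letters of DFIBDBD have repeats: B appearing twice and D appearing 3 times.
The number of distinct arrangements is 7!/(3!·2!) = 5040/12 = 420.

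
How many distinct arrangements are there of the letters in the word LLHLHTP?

420

The 7 letters of LLHLHTP have repeats: H appearing twice and L appearing 3 times.
Dividing 7! = 5040 by 3!·2! = 12 for the repeated letters gives 420.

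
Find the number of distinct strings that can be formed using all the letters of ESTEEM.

120

Letter multiplicities in ESTEEM: E×3, M×1, S×1, T×1.
Dividing 6! = 720 by 3! = 6 for the repeated letters gives 120.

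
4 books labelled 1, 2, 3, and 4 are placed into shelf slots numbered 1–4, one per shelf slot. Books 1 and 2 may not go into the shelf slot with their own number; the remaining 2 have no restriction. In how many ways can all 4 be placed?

Let Aᵢ (for i ∈ {1, 2}) be the placements that put book i in its forbidden shelf slot. Any j of these fix j positions, leaving (4−j)! ways to fill the rest, and there are C(2,j) ways to pick which j.
By inclusion–exclusion, the number of valid placements is Σ_{j=0}^{2} (−1)^j C(2,j)·(4−j)!.
Computing: 24 − 12 + 2 = 14.

14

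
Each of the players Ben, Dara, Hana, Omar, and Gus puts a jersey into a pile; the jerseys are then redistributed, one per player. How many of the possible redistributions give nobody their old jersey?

44

Let Aᵢ be the assignments in which player i gets their old jersey. We want the size of the complement of A₁∪…∪A_5.
By inclusion–exclusion this is Σ_{j=0}^{5} (−1)^j C(5,j)·(5−j)!.
Computing: 120 − 120 + 60 − 20 + 5 − 1 = 44.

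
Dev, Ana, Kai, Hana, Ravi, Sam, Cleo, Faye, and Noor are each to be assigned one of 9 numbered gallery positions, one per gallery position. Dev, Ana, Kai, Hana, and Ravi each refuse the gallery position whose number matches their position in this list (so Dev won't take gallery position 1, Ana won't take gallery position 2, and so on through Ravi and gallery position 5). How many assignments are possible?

205056

Let Aᵢ (for 1 ≤ i ≤ 5) be the placements that put person i in their forbidden gallery position. Any j of these fix j positions, leaving (9−j)! ways to fill the rest, and there are C(5,j) ways to pick which j.
By inclusion–exclusion, the number of valid placements is Σ_{j=0}^{5} (−1)^j C(5,j)·(9−j)!.
Computing: 362880 − 201600 + 50400 − 7200 + 600 − 24 = 205056.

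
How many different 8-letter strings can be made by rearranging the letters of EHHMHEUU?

Letter multiplicities in EHHMHEUU: E×2, H×3, M×1, U×2.
The number of distinct arrangements is 8!/(3!·2!·2!) = 40320/24 = 1680.

1680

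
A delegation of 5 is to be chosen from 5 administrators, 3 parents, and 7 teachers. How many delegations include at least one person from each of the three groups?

With no constraint there are C(15,5) = 3003 possible selections.
Selections missing a whole group: no administrators → C(10,5) = 252; no parents → C(12,5) = 792; no teachers → C(8,5) = 56.
Add back selections omitting two groups (i.e. drawn from a single group): C(5,5) + C(3,5) + C(7,5) = 22.
By inclusion–exclusion: 3003 − 1100 + 22 = 1925.

1925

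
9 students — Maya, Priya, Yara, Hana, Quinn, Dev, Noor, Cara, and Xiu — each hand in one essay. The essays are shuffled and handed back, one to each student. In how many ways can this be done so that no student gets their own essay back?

133496

Count assignments avoiding every fixed point. For any j of the 9 students fixed to their own essay, the other 9−j can be arranged in (9−j)! ways.
By inclusion–exclusion this is Σ_{j=0}^{9} (−1)^j C(9,j)·(9−j)!.
Computing: 362880 − 362880 + 181440 − 60480 + 15120 − 3024 + 504 − 72 + 9 − 1 = 133496.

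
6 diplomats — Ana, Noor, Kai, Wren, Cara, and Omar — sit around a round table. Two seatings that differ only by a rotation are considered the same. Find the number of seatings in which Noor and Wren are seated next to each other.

Treat {Noor, Wren} as one unit (2 internal orders) and seat the resulting 5 units around the table: (4)! circular arrangements.
So 2 × (4)! = 2 × 24 = 48.

48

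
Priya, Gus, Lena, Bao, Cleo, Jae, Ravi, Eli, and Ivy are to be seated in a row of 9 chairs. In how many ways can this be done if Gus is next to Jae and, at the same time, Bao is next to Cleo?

20160

Treat {Gus,Jae} as one block (2 orders) and {Bao,Cleo} as another (2 orders).
That leaves 7 units to arrange: 2 × 2 × 7! = 4 × 5040 = 20160.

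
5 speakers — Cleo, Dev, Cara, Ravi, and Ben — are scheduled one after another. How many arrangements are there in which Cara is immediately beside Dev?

Treat {Cara, Dev} as a single unit. There are 4 units to order, and the pair itself can be ordered 2 ways.
That gives 2 × 4! = 2 × 24 = 48.

48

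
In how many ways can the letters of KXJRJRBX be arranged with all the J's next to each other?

Treat the 2 copies of J as a single block. The multiset to arrange is then {JJ, B, K, R, R, X, X}, 7 items in all.
That gives (7)!/(2!·2!) = 1260 arrangements.

1260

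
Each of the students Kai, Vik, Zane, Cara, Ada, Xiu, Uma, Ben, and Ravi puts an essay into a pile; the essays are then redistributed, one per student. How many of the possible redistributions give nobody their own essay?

133496

This is the derangement count D_9: permutations of 9 items with no fixed point.
By inclusion–exclusion this is Σ_{j=0}^{9} (−1)^j C(9,j)·(9−j)!.
Computing: 362880 − 362880 + 181440 − 60480 + 15120 − 3024 + 504 − 72 + 9 − 1 = 133496.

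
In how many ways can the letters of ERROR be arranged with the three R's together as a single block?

6

Treat the 3 copies of R as a single block. The multiset to arrange is then {RRR, E, O}, 3 items in all.
All 3 items are distinct, so there are (3)! = 6 arrangements.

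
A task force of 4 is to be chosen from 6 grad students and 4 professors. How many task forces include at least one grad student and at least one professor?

194

Unrestricted: C(10,4) = 210 ways to pick any 4 of the 10.
Selections missing a whole group: no grad students → C(4,4) = 1; no professors → C(6,4) = 15.
Both groups omitted at once is impossible, so 210 − 16 = 194.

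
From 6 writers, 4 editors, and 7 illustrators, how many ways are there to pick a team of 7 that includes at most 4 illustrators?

18432

Split by how many illustrators are chosen (0 through 4).
Sum: C(7,0)·C(10,7) + C(7,1)·C(10,6) + C(7,2)·C(10,5) + C(7,3)·C(10,4) + C(7,4)·C(10,3) = 120 + 1470 + 5292 + 7350 + 4200 = 18432.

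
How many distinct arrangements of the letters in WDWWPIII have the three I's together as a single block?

120

Treat the 3 copies of I as a single block. The multiset to arrange is then {III, D, P, W, W, W}, 6 items in all.
That gives (6)!/(3!) = 120 arrangements.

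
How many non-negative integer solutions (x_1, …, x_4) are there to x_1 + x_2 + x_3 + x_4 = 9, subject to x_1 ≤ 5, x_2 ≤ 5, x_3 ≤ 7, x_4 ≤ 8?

Without the upper bounds there are C(12,3) = 220 ways to split 9 among 4 variables.
Subtract solutions that violate a single cap (substitute x_i' = x_i − (cap_i+1)): x_1 ≥ 6 gives C(6,3) = 20; x_2 ≥ 6 gives C(6,3) = 20; x_3 ≥ 8 gives C(4,3) = 4; x_4 ≥ 9 gives C(3,3) = 1. Together 45.
No two caps can be exceeded simultaneously, so the pair terms are all 0.
By inclusion–exclusion the count is 220 − 45 + 0 = 175.

175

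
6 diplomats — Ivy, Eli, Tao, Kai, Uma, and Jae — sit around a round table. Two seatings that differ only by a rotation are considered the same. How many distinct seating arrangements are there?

Seat Ivy anywhere (absorbing the rotational symmetry), then permute the other 5: (5)! = 120.

120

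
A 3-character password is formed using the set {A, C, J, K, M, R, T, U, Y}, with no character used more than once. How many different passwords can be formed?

504

Choose and order 3 of the 9 symbols: the first character has 9 options, the next 8, then 7.
That product is 9 × 8 × 7 = 504.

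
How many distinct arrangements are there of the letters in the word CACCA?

10

Letter multiplicities in CACCA: A×2, C×3.
Dividing 5! = 120 by 3!·2! = 12 for the repeated letters gives 10.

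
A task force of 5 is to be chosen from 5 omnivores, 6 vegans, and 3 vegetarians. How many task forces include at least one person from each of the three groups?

With no constraint there are C(14,5) = 2002 possible selections.
Selections missing a whole group: no omnivores → C(9,5) = 126; no vegans → C(8,5) = 56; no vegetarians → C(11,5) = 462.
Add back selections omitting two groups (i.e. drawn from a single group): C(5,5) + C(6,5) + C(3,5) = 7.
By inclusion–exclusion: 2002 − 644 + 7 = 1365.

1365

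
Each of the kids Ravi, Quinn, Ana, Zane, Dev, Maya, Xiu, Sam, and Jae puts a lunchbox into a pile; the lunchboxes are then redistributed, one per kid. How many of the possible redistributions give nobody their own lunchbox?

Count assignments avoiding every fixed point. For any j of the 9 kids fixed to their own lunchbox, the other 9−j can be arranged in (9−j)! ways.
By inclusion–exclusion this is Σ_{j=0}^{9} (−1)^j C(9,j)·(9−j)!.
Computing: 362880 − 362880 + 181440 − 60480 + 15120 − 3024 + 504 − 72 + 9 − 1 = 133496.

133496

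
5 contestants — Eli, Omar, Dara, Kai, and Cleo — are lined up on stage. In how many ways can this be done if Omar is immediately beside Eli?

Glue Omar and Eli into one block (2 internal orders), leaving 4 units to arrange in a row.
That gives 2 × 4! = 2 × 24 = 48.

48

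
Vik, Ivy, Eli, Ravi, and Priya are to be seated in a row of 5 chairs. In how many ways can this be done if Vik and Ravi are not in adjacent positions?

72

Of the 5! = 120 arrangements, those with Vik and Ravi adjacent number 2 × 4! = 48 (treat the pair as a block with 2 internal orders).
So 120 − 48 = 72 arrangements keep them apart.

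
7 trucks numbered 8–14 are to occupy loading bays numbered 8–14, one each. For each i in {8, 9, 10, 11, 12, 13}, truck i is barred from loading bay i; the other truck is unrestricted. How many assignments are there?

2119

Let Aᵢ (for 8 ≤ i ≤ 13) be the placements that put truck i in its forbidden loading bay. Any j of these fix j positions, leaving (7−j)! ways to fill the rest, and there are C(6,j) ways to pick which j.
By inclusion–exclusion, the number of valid placements is Σ_{j=0}^{6} (−1)^j C(6,j)·(7−j)!.
Computing: 5040 − 4320 + 1800 − 480 + 90 − 12 + 1 = 2119.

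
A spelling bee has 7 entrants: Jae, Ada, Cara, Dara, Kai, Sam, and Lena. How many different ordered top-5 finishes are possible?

There are 7 choices for 1st place, 6 for 2nd, and so on down to 3 for position 5.
That gives 7 × 6 × 5 × 4 × 3 = 2520.

2520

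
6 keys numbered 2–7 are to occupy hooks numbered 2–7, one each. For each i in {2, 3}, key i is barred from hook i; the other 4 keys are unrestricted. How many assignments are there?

Let Aᵢ (for i ∈ {2, 3}) be the placements that put key i in its forbidden hook. Any j of these fix j positions, leaving (6−j)! ways to fill the rest, and there are C(2,j) ways to pick which j.
By inclusion–exclusion, the number of valid placements is Σ_{j=0}^{2} (−1)^j C(2,j)·(6−j)!.
Computing: 720 − 240 + 24 = 504.

504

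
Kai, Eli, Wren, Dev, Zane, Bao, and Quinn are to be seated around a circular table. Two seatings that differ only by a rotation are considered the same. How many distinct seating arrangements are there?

720

Around a circle, 7 distinct people have 7!/7 = (6)! = 720 rotationally distinct seatings.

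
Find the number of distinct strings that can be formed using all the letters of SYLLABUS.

Letter multiplicities in SYLLABUS: A×1, B×1, L×2, S×2, U×1, Y×1.
Dividing 8! = 40320 by 2!·2! = 4 for the repeated letters gives 10080.

10080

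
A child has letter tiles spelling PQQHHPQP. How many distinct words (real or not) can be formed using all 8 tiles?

560

Letter multiplicities in PQQHHPQP: H×2, P×3, Q×3.
Dividing 8! = 40320 by 3!·3!·2! = 72 for the repeated letters gives 560.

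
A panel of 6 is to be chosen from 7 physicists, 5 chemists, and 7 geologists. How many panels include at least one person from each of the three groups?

Unrestricted: C(19,6) = 27132 ways to pick any 6 of the 19.
Selections missing a whole group: no physicists → C(12,6) = 924; no chemists → C(14,6) = 3003; no geologists → C(12,6) = 924.
Add back selections omitting two groups (i.e. drawn from a single group): C(7,6) + C(5,6) + C(7,6) = 14.
By inclusion–exclusion: 27132 − 4851 + 14 = 22295.

22295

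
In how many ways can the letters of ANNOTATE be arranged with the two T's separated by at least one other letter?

There are 8!/(2!·2!·2!) = 5040 arrangements of ANNOTATE in total.
If the two T's are adjacent, glue them into one block, leaving 7 items to arrange: (7)!/(2!·2!) = 1260 ways.
Hence 5040 − 1260 = 3780.

3780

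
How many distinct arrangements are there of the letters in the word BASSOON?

1260

BASSOON has 7 letters with O appearing twice and S appearing twice.
The number of distinct arrangements is 7!/(2!·2!) = 5040/4 = 1260.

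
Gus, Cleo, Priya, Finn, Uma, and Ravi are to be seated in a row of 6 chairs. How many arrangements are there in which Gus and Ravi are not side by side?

There are 6! = 720 arrangements in all. If Gus and Ravi are adjacent, merging them into one block gives 2·(5)! = 240 arrangements.
So 720 − 240 = 480 arrangements keep them apart.

480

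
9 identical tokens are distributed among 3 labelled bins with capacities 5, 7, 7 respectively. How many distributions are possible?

Without the upper bounds there are C(11,2) = 55 ways to split 9 among 3 bins.
Subtract solutions that violate a single cap (substitute x_i' = x_i − (cap_i+1)): x_1 ≥ 6 gives C(5,2) = 10; x_2 ≥ 8 gives C(3,2) = 3; x_3 ≥ 8 gives C(3,2) = 3. Together 16.
No two caps can be exceeded simultaneously, so the pair terms are all 0.
By inclusion–exclusion the count is 55 − 16 + 0 = 39.

39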